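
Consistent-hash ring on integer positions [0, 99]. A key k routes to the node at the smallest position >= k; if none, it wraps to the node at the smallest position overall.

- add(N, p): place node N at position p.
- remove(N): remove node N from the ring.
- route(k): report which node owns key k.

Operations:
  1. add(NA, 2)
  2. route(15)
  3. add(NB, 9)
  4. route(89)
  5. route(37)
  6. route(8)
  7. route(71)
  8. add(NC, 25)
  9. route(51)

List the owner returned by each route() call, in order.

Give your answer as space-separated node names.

Answer: NA NA NA NB NA NA

Derivation:
Op 1: add NA@2 -> ring=[2:NA]
Op 2: route key 15: none >= 15, wrap to smallest pos 2 -> NA
Op 3: add NB@9 -> ring=[2:NA,9:NB]
Op 4: route key 89: none >= 89, wrap to smallest pos 2 -> NA
Op 5: route key 37: none >= 37, wrap to smallest pos 2 -> NA
Op 6: route key 8: smallest pos >= 8 is 9 -> NB
Op 7: route key 71: none >= 71, wrap to smallest pos 2 -> NA
Op 8: add NC@25 -> ring=[2:NA,9:NB,25:NC]
Op 9: route key 51: none >= 51, wrap to smallest pos 2 -> NA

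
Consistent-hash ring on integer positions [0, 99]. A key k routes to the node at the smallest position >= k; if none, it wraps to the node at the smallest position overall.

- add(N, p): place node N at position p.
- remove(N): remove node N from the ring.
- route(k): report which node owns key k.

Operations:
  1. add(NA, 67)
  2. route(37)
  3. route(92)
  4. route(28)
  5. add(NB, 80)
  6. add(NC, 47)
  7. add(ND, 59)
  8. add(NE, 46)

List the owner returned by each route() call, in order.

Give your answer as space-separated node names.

Answer: NA NA NA

Derivation:
Op 1: add NA@67 -> ring=[67:NA]
Op 2: route key 37: smallest pos >= 37 is 67 -> NA
Op 3: route key 92: none >= 92, wrap to smallest pos 67 -> NA
Op 4: route key 28: smallest pos >= 28 is 67 -> NA
Op 5: add NB@80 -> ring=[67:NA,80:NB]
Op 6: add NC@47 -> ring=[47:NC,67:NA,80:NB]
Op 7: add ND@59 -> ring=[47:NC,59:ND,67:NA,80:NB]
Op 8: add NE@46 -> ring=[46:NE,47:NC,59:ND,67:NA,80:NB]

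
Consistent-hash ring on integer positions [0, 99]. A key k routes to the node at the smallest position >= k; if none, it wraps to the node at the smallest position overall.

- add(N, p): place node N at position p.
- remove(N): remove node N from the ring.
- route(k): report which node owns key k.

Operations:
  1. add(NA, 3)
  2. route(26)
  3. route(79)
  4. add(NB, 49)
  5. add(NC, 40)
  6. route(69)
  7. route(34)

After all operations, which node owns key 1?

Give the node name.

Op 1: add NA@3 -> ring=[3:NA]
Op 2: route key 26: none >= 26, wrap to smallest pos 3 -> NA
Op 3: route key 79: none >= 79, wrap to smallest pos 3 -> NA
Op 4: add NB@49 -> ring=[3:NA,49:NB]
Op 5: add NC@40 -> ring=[3:NA,40:NC,49:NB]
Op 6: route key 69: none >= 69, wrap to smallest pos 3 -> NA
Op 7: route key 34: smallest pos >= 34 is 40 -> NC
Final route key 1: smallest pos >= 1 is 3 -> NA

Answer: NA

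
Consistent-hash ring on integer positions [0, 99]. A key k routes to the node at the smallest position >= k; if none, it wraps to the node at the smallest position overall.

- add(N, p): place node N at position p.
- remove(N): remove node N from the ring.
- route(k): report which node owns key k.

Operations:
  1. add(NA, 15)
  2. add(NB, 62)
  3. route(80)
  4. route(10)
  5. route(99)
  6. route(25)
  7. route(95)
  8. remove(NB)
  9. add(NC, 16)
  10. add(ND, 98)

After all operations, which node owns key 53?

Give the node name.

Op 1: add NA@15 -> ring=[15:NA]
Op 2: add NB@62 -> ring=[15:NA,62:NB]
Op 3: route key 80: none >= 80, wrap to smallest pos 15 -> NA
Op 4: route key 10: smallest pos >= 10 is 15 -> NA
Op 5: route key 99: none >= 99, wrap to smallest pos 15 -> NA
Op 6: route key 25: smallest pos >= 25 is 62 -> NB
Op 7: route key 95: none >= 95, wrap to smallest pos 15 -> NA
Op 8: remove NB -> ring=[15:NA]
Op 9: add NC@16 -> ring=[15:NA,16:NC]
Op 10: add ND@98 -> ring=[15:NA,16:NC,98:ND]
Final route key 53: smallest pos >= 53 is 98 -> ND

Answer: ND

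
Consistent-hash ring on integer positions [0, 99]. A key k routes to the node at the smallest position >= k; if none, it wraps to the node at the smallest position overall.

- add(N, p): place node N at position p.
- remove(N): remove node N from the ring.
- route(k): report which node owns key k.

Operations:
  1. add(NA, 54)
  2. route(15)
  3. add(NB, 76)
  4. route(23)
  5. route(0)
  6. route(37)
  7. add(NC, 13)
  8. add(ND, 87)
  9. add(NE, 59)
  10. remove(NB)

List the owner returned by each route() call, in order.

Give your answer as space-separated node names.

Op 1: add NA@54 -> ring=[54:NA]
Op 2: route key 15: smallest pos >= 15 is 54 -> NA
Op 3: add NB@76 -> ring=[54:NA,76:NB]
Op 4: route key 23: smallest pos >= 23 is 54 -> NA
Op 5: route key 0: smallest pos >= 0 is 54 -> NA
Op 6: route key 37: smallest pos >= 37 is 54 -> NA
Op 7: add NC@13 -> ring=[13:NC,54:NA,76:NB]
Op 8: add ND@87 -> ring=[13:NC,54:NA,76:NB,87:ND]
Op 9: add NE@59 -> ring=[13:NC,54:NA,59:NE,76:NB,87:ND]
Op 10: remove NB -> ring=[13:NC,54:NA,59:NE,87:ND]

Answer: NA NA NA NA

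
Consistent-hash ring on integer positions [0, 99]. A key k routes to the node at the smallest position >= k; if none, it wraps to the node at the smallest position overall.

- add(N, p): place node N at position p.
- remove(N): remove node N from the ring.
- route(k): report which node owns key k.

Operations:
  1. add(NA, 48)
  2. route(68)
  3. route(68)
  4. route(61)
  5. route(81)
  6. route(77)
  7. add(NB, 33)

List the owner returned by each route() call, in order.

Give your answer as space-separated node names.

Op 1: add NA@48 -> ring=[48:NA]
Op 2: route key 68: none >= 68, wrap to smallest pos 48 -> NA
Op 3: route key 68: none >= 68, wrap to smallest pos 48 -> NA
Op 4: route key 61: none >= 61, wrap to smallest pos 48 -> NA
Op 5: route key 81: none >= 81, wrap to smallest pos 48 -> NA
Op 6: route key 77: none >= 77, wrap to smallest pos 48 -> NA
Op 7: add NB@33 -> ring=[33:NB,48:NA]

Answer: NA NA NA NA NA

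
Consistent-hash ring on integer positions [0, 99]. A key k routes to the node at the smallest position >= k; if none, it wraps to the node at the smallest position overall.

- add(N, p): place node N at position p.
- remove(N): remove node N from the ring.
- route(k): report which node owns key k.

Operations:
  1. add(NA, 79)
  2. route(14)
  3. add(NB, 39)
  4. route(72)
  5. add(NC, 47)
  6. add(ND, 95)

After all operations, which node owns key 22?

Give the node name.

Op 1: add NA@79 -> ring=[79:NA]
Op 2: route key 14: smallest pos >= 14 is 79 -> NA
Op 3: add NB@39 -> ring=[39:NB,79:NA]
Op 4: route key 72: smallest pos >= 72 is 79 -> NA
Op 5: add NC@47 -> ring=[39:NB,47:NC,79:NA]
Op 6: add ND@95 -> ring=[39:NB,47:NC,79:NA,95:ND]
Final route key 22: smallest pos >= 22 is 39 -> NB

Answer: NB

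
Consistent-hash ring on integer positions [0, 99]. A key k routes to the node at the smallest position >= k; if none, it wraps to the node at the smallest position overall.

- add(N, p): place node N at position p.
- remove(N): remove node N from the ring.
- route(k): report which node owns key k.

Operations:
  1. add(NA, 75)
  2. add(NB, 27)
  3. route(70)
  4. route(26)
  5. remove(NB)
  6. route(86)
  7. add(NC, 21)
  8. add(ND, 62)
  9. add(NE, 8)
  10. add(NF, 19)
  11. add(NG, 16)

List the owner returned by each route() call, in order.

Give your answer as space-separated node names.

Op 1: add NA@75 -> ring=[75:NA]
Op 2: add NB@27 -> ring=[27:NB,75:NA]
Op 3: route key 70: smallest pos >= 70 is 75 -> NA
Op 4: route key 26: smallest pos >= 26 is 27 -> NB
Op 5: remove NB -> ring=[75:NA]
Op 6: route key 86: none >= 86, wrap to smallest pos 75 -> NA
Op 7: add NC@21 -> ring=[21:NC,75:NA]
Op 8: add ND@62 -> ring=[21:NC,62:ND,75:NA]
Op 9: add NE@8 -> ring=[8:NE,21:NC,62:ND,75:NA]
Op 10: add NF@19 -> ring=[8:NE,19:NF,21:NC,62:ND,75:NA]
Op 11: add NG@16 -> ring=[8:NE,16:NG,19:NF,21:NC,62:ND,75:NA]

Answer: NA NB NA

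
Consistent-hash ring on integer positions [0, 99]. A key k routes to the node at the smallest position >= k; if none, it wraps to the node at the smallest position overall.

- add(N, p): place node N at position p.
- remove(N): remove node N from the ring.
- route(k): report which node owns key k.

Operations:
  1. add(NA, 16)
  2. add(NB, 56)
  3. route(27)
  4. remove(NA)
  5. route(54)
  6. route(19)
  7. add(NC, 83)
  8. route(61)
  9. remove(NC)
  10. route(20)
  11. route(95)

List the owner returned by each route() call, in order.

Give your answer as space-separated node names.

Op 1: add NA@16 -> ring=[16:NA]
Op 2: add NB@56 -> ring=[16:NA,56:NB]
Op 3: route key 27: smallest pos >= 27 is 56 -> NB
Op 4: remove NA -> ring=[56:NB]
Op 5: route key 54: smallest pos >= 54 is 56 -> NB
Op 6: route key 19: smallest pos >= 19 is 56 -> NB
Op 7: add NC@83 -> ring=[56:NB,83:NC]
Op 8: route key 61: smallest pos >= 61 is 83 -> NC
Op 9: remove NC -> ring=[56:NB]
Op 10: route key 20: smallest pos >= 20 is 56 -> NB
Op 11: route key 95: none >= 95, wrap to smallest pos 56 -> NB

Answer: NB NB NB NC NB NB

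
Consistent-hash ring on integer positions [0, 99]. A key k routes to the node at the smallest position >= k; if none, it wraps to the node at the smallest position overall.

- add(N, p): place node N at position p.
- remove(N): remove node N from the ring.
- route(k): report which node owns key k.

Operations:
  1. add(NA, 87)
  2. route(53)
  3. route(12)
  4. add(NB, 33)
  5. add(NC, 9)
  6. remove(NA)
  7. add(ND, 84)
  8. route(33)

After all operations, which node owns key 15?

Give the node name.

Answer: NB

Derivation:
Op 1: add NA@87 -> ring=[87:NA]
Op 2: route key 53: smallest pos >= 53 is 87 -> NA
Op 3: route key 12: smallest pos >= 12 is 87 -> NA
Op 4: add NB@33 -> ring=[33:NB,87:NA]
Op 5: add NC@9 -> ring=[9:NC,33:NB,87:NA]
Op 6: remove NA -> ring=[9:NC,33:NB]
Op 7: add ND@84 -> ring=[9:NC,33:NB,84:ND]
Op 8: route key 33: smallest pos >= 33 is 33 -> NB
Final route key 15: smallest pos >= 15 is 33 -> NB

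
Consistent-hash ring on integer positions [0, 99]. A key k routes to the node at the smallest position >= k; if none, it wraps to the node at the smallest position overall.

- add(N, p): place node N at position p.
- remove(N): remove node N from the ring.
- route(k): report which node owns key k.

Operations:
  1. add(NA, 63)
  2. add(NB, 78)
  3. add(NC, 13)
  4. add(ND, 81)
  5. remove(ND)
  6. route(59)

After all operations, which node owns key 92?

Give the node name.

Op 1: add NA@63 -> ring=[63:NA]
Op 2: add NB@78 -> ring=[63:NA,78:NB]
Op 3: add NC@13 -> ring=[13:NC,63:NA,78:NB]
Op 4: add ND@81 -> ring=[13:NC,63:NA,78:NB,81:ND]
Op 5: remove ND -> ring=[13:NC,63:NA,78:NB]
Op 6: route key 59: smallest pos >= 59 is 63 -> NA
Final route key 92: none >= 92, wrap to smallest pos 13 -> NC

Answer: NC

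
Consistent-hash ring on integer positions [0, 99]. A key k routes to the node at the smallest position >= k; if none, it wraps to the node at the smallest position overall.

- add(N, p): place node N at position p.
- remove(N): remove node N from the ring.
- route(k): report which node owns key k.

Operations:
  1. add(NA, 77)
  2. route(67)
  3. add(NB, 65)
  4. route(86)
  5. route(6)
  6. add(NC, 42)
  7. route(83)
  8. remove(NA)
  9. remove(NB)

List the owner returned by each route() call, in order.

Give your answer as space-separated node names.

Answer: NA NB NB NC

Derivation:
Op 1: add NA@77 -> ring=[77:NA]
Op 2: route key 67: smallest pos >= 67 is 77 -> NA
Op 3: add NB@65 -> ring=[65:NB,77:NA]
Op 4: route key 86: none >= 86, wrap to smallest pos 65 -> NB
Op 5: route key 6: smallest pos >= 6 is 65 -> NB
Op 6: add NC@42 -> ring=[42:NC,65:NB,77:NA]
Op 7: route key 83: none >= 83, wrap to smallest pos 42 -> NC
Op 8: remove NA -> ring=[42:NC,65:NB]
Op 9: remove NB -> ring=[42:NC]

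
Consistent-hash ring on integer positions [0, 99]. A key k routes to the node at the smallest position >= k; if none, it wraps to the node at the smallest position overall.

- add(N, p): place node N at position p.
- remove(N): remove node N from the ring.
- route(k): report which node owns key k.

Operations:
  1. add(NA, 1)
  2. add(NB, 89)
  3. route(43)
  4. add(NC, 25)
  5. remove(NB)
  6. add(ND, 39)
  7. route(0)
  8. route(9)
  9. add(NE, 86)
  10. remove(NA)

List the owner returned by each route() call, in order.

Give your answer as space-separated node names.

Answer: NB NA NC

Derivation:
Op 1: add NA@1 -> ring=[1:NA]
Op 2: add NB@89 -> ring=[1:NA,89:NB]
Op 3: route key 43: smallest pos >= 43 is 89 -> NB
Op 4: add NC@25 -> ring=[1:NA,25:NC,89:NB]
Op 5: remove NB -> ring=[1:NA,25:NC]
Op 6: add ND@39 -> ring=[1:NA,25:NC,39:ND]
Op 7: route key 0: smallest pos >= 0 is 1 -> NA
Op 8: route key 9: smallest pos >= 9 is 25 -> NC
Op 9: add NE@86 -> ring=[1:NA,25:NC,39:ND,86:NE]
Op 10: remove NA -> ring=[25:NC,39:ND,86:NE]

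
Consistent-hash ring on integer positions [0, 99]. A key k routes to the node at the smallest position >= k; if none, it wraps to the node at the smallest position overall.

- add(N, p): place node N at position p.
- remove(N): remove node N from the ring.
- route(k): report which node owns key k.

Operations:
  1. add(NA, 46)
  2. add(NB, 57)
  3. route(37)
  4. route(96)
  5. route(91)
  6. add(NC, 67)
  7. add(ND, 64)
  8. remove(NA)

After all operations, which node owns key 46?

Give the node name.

Answer: NB

Derivation:
Op 1: add NA@46 -> ring=[46:NA]
Op 2: add NB@57 -> ring=[46:NA,57:NB]
Op 3: route key 37: smallest pos >= 37 is 46 -> NA
Op 4: route key 96: none >= 96, wrap to smallest pos 46 -> NA
Op 5: route key 91: none >= 91, wrap to smallest pos 46 -> NA
Op 6: add NC@67 -> ring=[46:NA,57:NB,67:NC]
Op 7: add ND@64 -> ring=[46:NA,57:NB,64:ND,67:NC]
Op 8: remove NA -> ring=[57:NB,64:ND,67:NC]
Final route key 46: smallest pos >= 46 is 57 -> NB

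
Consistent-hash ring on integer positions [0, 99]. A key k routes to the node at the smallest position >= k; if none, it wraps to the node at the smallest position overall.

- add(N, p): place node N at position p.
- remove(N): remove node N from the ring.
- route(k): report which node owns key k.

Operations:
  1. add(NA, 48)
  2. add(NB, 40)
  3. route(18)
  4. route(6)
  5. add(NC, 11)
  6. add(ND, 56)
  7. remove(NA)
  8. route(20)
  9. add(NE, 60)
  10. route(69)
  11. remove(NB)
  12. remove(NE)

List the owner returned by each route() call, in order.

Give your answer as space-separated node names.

Answer: NB NB NB NC

Derivation:
Op 1: add NA@48 -> ring=[48:NA]
Op 2: add NB@40 -> ring=[40:NB,48:NA]
Op 3: route key 18: smallest pos >= 18 is 40 -> NB
Op 4: route key 6: smallest pos >= 6 is 40 -> NB
Op 5: add NC@11 -> ring=[11:NC,40:NB,48:NA]
Op 6: add ND@56 -> ring=[11:NC,40:NB,48:NA,56:ND]
Op 7: remove NA -> ring=[11:NC,40:NB,56:ND]
Op 8: route key 20: smallest pos >= 20 is 40 -> NB
Op 9: add NE@60 -> ring=[11:NC,40:NB,56:ND,60:NE]
Op 10: route key 69: none >= 69, wrap to smallest pos 11 -> NC
Op 11: remove NB -> ring=[11:NC,56:ND,60:NE]
Op 12: remove NE -> ring=[11:NC,56:ND]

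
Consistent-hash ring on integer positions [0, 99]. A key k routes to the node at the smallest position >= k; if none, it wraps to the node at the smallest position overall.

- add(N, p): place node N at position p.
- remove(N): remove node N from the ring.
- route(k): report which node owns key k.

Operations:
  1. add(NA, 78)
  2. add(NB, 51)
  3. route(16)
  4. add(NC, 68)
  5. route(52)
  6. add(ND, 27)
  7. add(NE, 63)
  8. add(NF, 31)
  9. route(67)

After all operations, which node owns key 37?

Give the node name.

Op 1: add NA@78 -> ring=[78:NA]
Op 2: add NB@51 -> ring=[51:NB,78:NA]
Op 3: route key 16: smallest pos >= 16 is 51 -> NB
Op 4: add NC@68 -> ring=[51:NB,68:NC,78:NA]
Op 5: route key 52: smallest pos >= 52 is 68 -> NC
Op 6: add ND@27 -> ring=[27:ND,51:NB,68:NC,78:NA]
Op 7: add NE@63 -> ring=[27:ND,51:NB,63:NE,68:NC,78:NA]
Op 8: add NF@31 -> ring=[27:ND,31:NF,51:NB,63:NE,68:NC,78:NA]
Op 9: route key 67: smallest pos >= 67 is 68 -> NC
Final route key 37: smallest pos >= 37 is 51 -> NB

Answer: NB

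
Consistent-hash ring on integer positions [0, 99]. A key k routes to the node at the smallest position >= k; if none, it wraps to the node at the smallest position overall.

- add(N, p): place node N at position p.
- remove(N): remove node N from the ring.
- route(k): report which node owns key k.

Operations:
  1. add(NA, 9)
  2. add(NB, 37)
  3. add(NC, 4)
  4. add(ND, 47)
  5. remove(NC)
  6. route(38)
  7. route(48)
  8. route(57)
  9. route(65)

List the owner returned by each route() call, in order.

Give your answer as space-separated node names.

Answer: ND NA NA NA

Derivation:
Op 1: add NA@9 -> ring=[9:NA]
Op 2: add NB@37 -> ring=[9:NA,37:NB]
Op 3: add NC@4 -> ring=[4:NC,9:NA,37:NB]
Op 4: add ND@47 -> ring=[4:NC,9:NA,37:NB,47:ND]
Op 5: remove NC -> ring=[9:NA,37:NB,47:ND]
Op 6: route key 38: smallest pos >= 38 is 47 -> ND
Op 7: route key 48: none >= 48, wrap to smallest pos 9 -> NA
Op 8: route key 57: none >= 57, wrap to smallest pos 9 -> NA
Op 9: route key 65: none >= 65, wrap to smallest pos 9 -> NA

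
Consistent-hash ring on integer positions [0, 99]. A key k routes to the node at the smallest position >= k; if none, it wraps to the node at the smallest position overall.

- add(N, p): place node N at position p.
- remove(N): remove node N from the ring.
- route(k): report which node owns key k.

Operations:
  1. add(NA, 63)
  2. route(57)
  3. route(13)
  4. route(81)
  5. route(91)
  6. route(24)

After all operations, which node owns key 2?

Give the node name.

Answer: NA

Derivation:
Op 1: add NA@63 -> ring=[63:NA]
Op 2: route key 57: smallest pos >= 57 is 63 -> NA
Op 3: route key 13: smallest pos >= 13 is 63 -> NA
Op 4: route key 81: none >= 81, wrap to smallest pos 63 -> NA
Op 5: route key 91: none >= 91, wrap to smallest pos 63 -> NA
Op 6: route key 24: smallest pos >= 24 is 63 -> NA
Final route key 2: smallest pos >= 2 is 63 -> NA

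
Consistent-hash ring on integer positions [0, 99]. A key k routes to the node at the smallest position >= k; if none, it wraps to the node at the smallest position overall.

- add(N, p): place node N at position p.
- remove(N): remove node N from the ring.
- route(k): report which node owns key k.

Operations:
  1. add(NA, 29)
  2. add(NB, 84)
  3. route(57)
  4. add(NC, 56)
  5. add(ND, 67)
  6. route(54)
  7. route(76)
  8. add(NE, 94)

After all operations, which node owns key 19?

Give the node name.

Answer: NA

Derivation:
Op 1: add NA@29 -> ring=[29:NA]
Op 2: add NB@84 -> ring=[29:NA,84:NB]
Op 3: route key 57: smallest pos >= 57 is 84 -> NB
Op 4: add NC@56 -> ring=[29:NA,56:NC,84:NB]
Op 5: add ND@67 -> ring=[29:NA,56:NC,67:ND,84:NB]
Op 6: route key 54: smallest pos >= 54 is 56 -> NC
Op 7: route key 76: smallest pos >= 76 is 84 -> NB
Op 8: add NE@94 -> ring=[29:NA,56:NC,67:ND,84:NB,94:NE]
Final route key 19: smallest pos >= 19 is 29 -> NA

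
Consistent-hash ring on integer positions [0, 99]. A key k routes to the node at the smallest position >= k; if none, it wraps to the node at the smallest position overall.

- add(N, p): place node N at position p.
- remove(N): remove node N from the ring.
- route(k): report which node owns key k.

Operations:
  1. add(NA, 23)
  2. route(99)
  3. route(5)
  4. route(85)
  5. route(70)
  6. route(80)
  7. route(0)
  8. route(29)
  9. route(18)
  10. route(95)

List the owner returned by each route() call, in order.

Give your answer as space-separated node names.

Op 1: add NA@23 -> ring=[23:NA]
Op 2: route key 99: none >= 99, wrap to smallest pos 23 -> NA
Op 3: route key 5: smallest pos >= 5 is 23 -> NA
Op 4: route key 85: none >= 85, wrap to smallest pos 23 -> NA
Op 5: route key 70: none >= 70, wrap to smallest pos 23 -> NA
Op 6: route key 80: none >= 80, wrap to smallest pos 23 -> NA
Op 7: route key 0: smallest pos >= 0 is 23 -> NA
Op 8: route key 29: none >= 29, wrap to smallest pos 23 -> NA
Op 9: route key 18: smallest pos >= 18 is 23 -> NA
Op 10: route key 95: none >= 95, wrap to smallest pos 23 -> NA

Answer: NA NA NA NA NA NA NA NA NA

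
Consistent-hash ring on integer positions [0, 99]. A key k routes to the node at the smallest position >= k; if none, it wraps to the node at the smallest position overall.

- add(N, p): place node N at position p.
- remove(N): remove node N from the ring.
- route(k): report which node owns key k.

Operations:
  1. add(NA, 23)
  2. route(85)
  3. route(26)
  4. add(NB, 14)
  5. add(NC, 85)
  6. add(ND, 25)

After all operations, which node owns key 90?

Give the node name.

Answer: NB

Derivation:
Op 1: add NA@23 -> ring=[23:NA]
Op 2: route key 85: none >= 85, wrap to smallest pos 23 -> NA
Op 3: route key 26: none >= 26, wrap to smallest pos 23 -> NA
Op 4: add NB@14 -> ring=[14:NB,23:NA]
Op 5: add NC@85 -> ring=[14:NB,23:NA,85:NC]
Op 6: add ND@25 -> ring=[14:NB,23:NA,25:ND,85:NC]
Final route key 90: none >= 90, wrap to smallest pos 14 -> NB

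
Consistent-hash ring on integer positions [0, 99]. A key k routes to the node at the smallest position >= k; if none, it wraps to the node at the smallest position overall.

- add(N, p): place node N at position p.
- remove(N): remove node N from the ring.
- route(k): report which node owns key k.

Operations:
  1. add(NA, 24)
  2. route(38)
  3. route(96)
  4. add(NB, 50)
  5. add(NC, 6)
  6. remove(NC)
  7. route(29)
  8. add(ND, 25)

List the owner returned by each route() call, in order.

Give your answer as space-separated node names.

Op 1: add NA@24 -> ring=[24:NA]
Op 2: route key 38: none >= 38, wrap to smallest pos 24 -> NA
Op 3: route key 96: none >= 96, wrap to smallest pos 24 -> NA
Op 4: add NB@50 -> ring=[24:NA,50:NB]
Op 5: add NC@6 -> ring=[6:NC,24:NA,50:NB]
Op 6: remove NC -> ring=[24:NA,50:NB]
Op 7: route key 29: smallest pos >= 29 is 50 -> NB
Op 8: add ND@25 -> ring=[24:NA,25:ND,50:NB]

Answer: NA NA NB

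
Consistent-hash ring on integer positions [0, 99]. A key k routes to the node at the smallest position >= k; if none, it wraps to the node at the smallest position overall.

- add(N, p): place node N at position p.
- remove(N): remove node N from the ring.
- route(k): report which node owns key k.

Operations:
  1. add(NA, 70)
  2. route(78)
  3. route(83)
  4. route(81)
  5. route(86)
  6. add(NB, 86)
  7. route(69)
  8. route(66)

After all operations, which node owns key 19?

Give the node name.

Answer: NA

Derivation:
Op 1: add NA@70 -> ring=[70:NA]
Op 2: route key 78: none >= 78, wrap to smallest pos 70 -> NA
Op 3: route key 83: none >= 83, wrap to smallest pos 70 -> NA
Op 4: route key 81: none >= 81, wrap to smallest pos 70 -> NA
Op 5: route key 86: none >= 86, wrap to smallest pos 70 -> NA
Op 6: add NB@86 -> ring=[70:NA,86:NB]
Op 7: route key 69: smallest pos >= 69 is 70 -> NA
Op 8: route key 66: smallest pos >= 66 is 70 -> NA
Final route key 19: smallest pos >= 19 is 70 -> NA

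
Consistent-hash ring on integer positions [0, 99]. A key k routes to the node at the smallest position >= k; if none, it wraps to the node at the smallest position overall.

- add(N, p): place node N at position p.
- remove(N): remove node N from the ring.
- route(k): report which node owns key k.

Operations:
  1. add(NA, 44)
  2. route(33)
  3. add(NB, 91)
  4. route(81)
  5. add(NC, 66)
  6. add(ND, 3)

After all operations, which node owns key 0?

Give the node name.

Op 1: add NA@44 -> ring=[44:NA]
Op 2: route key 33: smallest pos >= 33 is 44 -> NA
Op 3: add NB@91 -> ring=[44:NA,91:NB]
Op 4: route key 81: smallest pos >= 81 is 91 -> NB
Op 5: add NC@66 -> ring=[44:NA,66:NC,91:NB]
Op 6: add ND@3 -> ring=[3:ND,44:NA,66:NC,91:NB]
Final route key 0: smallest pos >= 0 is 3 -> ND

Answer: ND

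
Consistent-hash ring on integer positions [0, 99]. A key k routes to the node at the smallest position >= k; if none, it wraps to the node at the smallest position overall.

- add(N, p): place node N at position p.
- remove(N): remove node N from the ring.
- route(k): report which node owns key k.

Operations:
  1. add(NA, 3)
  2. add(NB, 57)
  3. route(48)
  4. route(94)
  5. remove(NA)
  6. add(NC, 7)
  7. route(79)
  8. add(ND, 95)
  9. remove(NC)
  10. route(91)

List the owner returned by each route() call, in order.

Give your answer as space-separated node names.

Op 1: add NA@3 -> ring=[3:NA]
Op 2: add NB@57 -> ring=[3:NA,57:NB]
Op 3: route key 48: smallest pos >= 48 is 57 -> NB
Op 4: route key 94: none >= 94, wrap to smallest pos 3 -> NA
Op 5: remove NA -> ring=[57:NB]
Op 6: add NC@7 -> ring=[7:NC,57:NB]
Op 7: route key 79: none >= 79, wrap to smallest pos 7 -> NC
Op 8: add ND@95 -> ring=[7:NC,57:NB,95:ND]
Op 9: remove NC -> ring=[57:NB,95:ND]
Op 10: route key 91: smallest pos >= 91 is 95 -> ND

Answer: NB NA NC ND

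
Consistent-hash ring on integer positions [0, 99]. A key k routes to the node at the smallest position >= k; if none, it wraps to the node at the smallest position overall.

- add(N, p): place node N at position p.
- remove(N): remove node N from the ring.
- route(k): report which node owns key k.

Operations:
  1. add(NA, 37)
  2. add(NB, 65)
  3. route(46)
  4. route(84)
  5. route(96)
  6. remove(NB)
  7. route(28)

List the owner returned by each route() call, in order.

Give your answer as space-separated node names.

Answer: NB NA NA NA

Derivation:
Op 1: add NA@37 -> ring=[37:NA]
Op 2: add NB@65 -> ring=[37:NA,65:NB]
Op 3: route key 46: smallest pos >= 46 is 65 -> NB
Op 4: route key 84: none >= 84, wrap to smallest pos 37 -> NA
Op 5: route key 96: none >= 96, wrap to smallest pos 37 -> NA
Op 6: remove NB -> ring=[37:NA]
Op 7: route key 28: smallest pos >= 28 is 37 -> NA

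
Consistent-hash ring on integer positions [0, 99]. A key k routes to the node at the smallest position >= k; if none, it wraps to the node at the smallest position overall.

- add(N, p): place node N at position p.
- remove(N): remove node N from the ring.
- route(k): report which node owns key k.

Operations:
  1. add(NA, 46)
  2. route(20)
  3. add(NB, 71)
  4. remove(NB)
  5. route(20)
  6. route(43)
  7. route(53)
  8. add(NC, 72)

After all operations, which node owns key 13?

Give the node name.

Answer: NA

Derivation:
Op 1: add NA@46 -> ring=[46:NA]
Op 2: route key 20: smallest pos >= 20 is 46 -> NA
Op 3: add NB@71 -> ring=[46:NA,71:NB]
Op 4: remove NB -> ring=[46:NA]
Op 5: route key 20: smallest pos >= 20 is 46 -> NA
Op 6: route key 43: smallest pos >= 43 is 46 -> NA
Op 7: route key 53: none >= 53, wrap to smallest pos 46 -> NA
Op 8: add NC@72 -> ring=[46:NA,72:NC]
Final route key 13: smallest pos >= 13 is 46 -> NA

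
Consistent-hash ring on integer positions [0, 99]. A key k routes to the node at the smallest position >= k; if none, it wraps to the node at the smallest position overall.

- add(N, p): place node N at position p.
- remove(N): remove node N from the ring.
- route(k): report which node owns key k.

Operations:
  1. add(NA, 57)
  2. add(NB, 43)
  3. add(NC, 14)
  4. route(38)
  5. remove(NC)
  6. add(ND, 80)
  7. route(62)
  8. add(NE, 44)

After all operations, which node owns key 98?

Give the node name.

Answer: NB

Derivation:
Op 1: add NA@57 -> ring=[57:NA]
Op 2: add NB@43 -> ring=[43:NB,57:NA]
Op 3: add NC@14 -> ring=[14:NC,43:NB,57:NA]
Op 4: route key 38: smallest pos >= 38 is 43 -> NB
Op 5: remove NC -> ring=[43:NB,57:NA]
Op 6: add ND@80 -> ring=[43:NB,57:NA,80:ND]
Op 7: route key 62: smallest pos >= 62 is 80 -> ND
Op 8: add NE@44 -> ring=[43:NB,44:NE,57:NA,80:ND]
Final route key 98: none >= 98, wrap to smallest pos 43 -> NB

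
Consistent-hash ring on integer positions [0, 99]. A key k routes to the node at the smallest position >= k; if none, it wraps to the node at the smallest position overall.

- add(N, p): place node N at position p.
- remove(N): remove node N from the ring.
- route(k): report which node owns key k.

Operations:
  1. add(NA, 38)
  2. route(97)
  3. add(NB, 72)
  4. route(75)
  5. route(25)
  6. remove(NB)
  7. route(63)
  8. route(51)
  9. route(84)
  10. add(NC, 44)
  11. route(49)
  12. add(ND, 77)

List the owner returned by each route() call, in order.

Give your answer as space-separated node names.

Answer: NA NA NA NA NA NA NA

Derivation:
Op 1: add NA@38 -> ring=[38:NA]
Op 2: route key 97: none >= 97, wrap to smallest pos 38 -> NA
Op 3: add NB@72 -> ring=[38:NA,72:NB]
Op 4: route key 75: none >= 75, wrap to smallest pos 38 -> NA
Op 5: route key 25: smallest pos >= 25 is 38 -> NA
Op 6: remove NB -> ring=[38:NA]
Op 7: route key 63: none >= 63, wrap to smallest pos 38 -> NA
Op 8: route key 51: none >= 51, wrap to smallest pos 38 -> NA
Op 9: route key 84: none >= 84, wrap to smallest pos 38 -> NA
Op 10: add NC@44 -> ring=[38:NA,44:NC]
Op 11: route key 49: none >= 49, wrap to smallest pos 38 -> NA
Op 12: add ND@77 -> ring=[38:NA,44:NC,77:ND]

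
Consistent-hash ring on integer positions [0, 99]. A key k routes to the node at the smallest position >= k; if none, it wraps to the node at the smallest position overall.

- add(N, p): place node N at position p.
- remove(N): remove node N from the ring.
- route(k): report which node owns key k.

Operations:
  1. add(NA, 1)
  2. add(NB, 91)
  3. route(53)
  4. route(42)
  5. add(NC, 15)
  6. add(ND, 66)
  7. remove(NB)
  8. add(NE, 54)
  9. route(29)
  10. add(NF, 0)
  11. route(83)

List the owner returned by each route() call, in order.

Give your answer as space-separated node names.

Op 1: add NA@1 -> ring=[1:NA]
Op 2: add NB@91 -> ring=[1:NA,91:NB]
Op 3: route key 53: smallest pos >= 53 is 91 -> NB
Op 4: route key 42: smallest pos >= 42 is 91 -> NB
Op 5: add NC@15 -> ring=[1:NA,15:NC,91:NB]
Op 6: add ND@66 -> ring=[1:NA,15:NC,66:ND,91:NB]
Op 7: remove NB -> ring=[1:NA,15:NC,66:ND]
Op 8: add NE@54 -> ring=[1:NA,15:NC,54:NE,66:ND]
Op 9: route key 29: smallest pos >= 29 is 54 -> NE
Op 10: add NF@0 -> ring=[0:NF,1:NA,15:NC,54:NE,66:ND]
Op 11: route key 83: none >= 83, wrap to smallest pos 0 -> NF

Answer: NB NB NE NF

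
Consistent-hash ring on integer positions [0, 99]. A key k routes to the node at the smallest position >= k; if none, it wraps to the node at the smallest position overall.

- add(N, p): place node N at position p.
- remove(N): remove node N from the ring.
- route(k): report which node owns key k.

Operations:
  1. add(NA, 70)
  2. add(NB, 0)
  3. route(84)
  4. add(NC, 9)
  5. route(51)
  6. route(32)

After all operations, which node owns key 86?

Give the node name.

Op 1: add NA@70 -> ring=[70:NA]
Op 2: add NB@0 -> ring=[0:NB,70:NA]
Op 3: route key 84: none >= 84, wrap to smallest pos 0 -> NB
Op 4: add NC@9 -> ring=[0:NB,9:NC,70:NA]
Op 5: route key 51: smallest pos >= 51 is 70 -> NA
Op 6: route key 32: smallest pos >= 32 is 70 -> NA
Final route key 86: none >= 86, wrap to smallest pos 0 -> NB

Answer: NB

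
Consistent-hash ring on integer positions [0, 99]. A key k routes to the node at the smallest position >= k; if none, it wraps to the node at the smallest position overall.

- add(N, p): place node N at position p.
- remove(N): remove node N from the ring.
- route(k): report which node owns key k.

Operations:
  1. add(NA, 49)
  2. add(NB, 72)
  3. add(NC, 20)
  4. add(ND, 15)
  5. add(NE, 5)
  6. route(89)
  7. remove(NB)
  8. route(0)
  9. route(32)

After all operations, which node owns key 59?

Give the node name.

Answer: NE

Derivation:
Op 1: add NA@49 -> ring=[49:NA]
Op 2: add NB@72 -> ring=[49:NA,72:NB]
Op 3: add NC@20 -> ring=[20:NC,49:NA,72:NB]
Op 4: add ND@15 -> ring=[15:ND,20:NC,49:NA,72:NB]
Op 5: add NE@5 -> ring=[5:NE,15:ND,20:NC,49:NA,72:NB]
Op 6: route key 89: none >= 89, wrap to smallest pos 5 -> NE
Op 7: remove NB -> ring=[5:NE,15:ND,20:NC,49:NA]
Op 8: route key 0: smallest pos >= 0 is 5 -> NE
Op 9: route key 32: smallest pos >= 32 is 49 -> NA
Final route key 59: none >= 59, wrap to smallest pos 5 -> NE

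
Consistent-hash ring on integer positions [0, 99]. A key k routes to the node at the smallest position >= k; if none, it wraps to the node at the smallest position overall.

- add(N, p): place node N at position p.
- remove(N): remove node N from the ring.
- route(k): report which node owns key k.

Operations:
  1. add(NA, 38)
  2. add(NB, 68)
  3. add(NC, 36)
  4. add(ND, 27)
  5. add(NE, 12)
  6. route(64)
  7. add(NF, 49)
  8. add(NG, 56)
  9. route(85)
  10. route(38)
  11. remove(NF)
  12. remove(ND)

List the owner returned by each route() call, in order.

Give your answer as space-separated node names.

Op 1: add NA@38 -> ring=[38:NA]
Op 2: add NB@68 -> ring=[38:NA,68:NB]
Op 3: add NC@36 -> ring=[36:NC,38:NA,68:NB]
Op 4: add ND@27 -> ring=[27:ND,36:NC,38:NA,68:NB]
Op 5: add NE@12 -> ring=[12:NE,27:ND,36:NC,38:NA,68:NB]
Op 6: route key 64: smallest pos >= 64 is 68 -> NB
Op 7: add NF@49 -> ring=[12:NE,27:ND,36:NC,38:NA,49:NF,68:NB]
Op 8: add NG@56 -> ring=[12:NE,27:ND,36:NC,38:NA,49:NF,56:NG,68:NB]
Op 9: route key 85: none >= 85, wrap to smallest pos 12 -> NE
Op 10: route key 38: smallest pos >= 38 is 38 -> NA
Op 11: remove NF -> ring=[12:NE,27:ND,36:NC,38:NA,56:NG,68:NB]
Op 12: remove ND -> ring=[12:NE,36:NC,38:NA,56:NG,68:NB]

Answer: NB NE NA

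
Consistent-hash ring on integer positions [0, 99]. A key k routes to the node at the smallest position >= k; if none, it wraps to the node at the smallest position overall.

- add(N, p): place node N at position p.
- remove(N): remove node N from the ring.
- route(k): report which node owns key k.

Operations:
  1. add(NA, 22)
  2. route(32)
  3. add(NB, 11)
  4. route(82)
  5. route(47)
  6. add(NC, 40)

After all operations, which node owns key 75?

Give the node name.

Op 1: add NA@22 -> ring=[22:NA]
Op 2: route key 32: none >= 32, wrap to smallest pos 22 -> NA
Op 3: add NB@11 -> ring=[11:NB,22:NA]
Op 4: route key 82: none >= 82, wrap to smallest pos 11 -> NB
Op 5: route key 47: none >= 47, wrap to smallest pos 11 -> NB
Op 6: add NC@40 -> ring=[11:NB,22:NA,40:NC]
Final route key 75: none >= 75, wrap to smallest pos 11 -> NB

Answer: NB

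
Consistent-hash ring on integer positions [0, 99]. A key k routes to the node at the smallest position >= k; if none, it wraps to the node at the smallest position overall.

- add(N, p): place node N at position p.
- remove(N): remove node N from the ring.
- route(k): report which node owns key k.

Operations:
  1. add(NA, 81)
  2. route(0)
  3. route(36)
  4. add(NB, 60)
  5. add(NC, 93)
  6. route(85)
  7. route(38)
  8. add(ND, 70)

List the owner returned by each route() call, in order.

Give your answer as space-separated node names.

Op 1: add NA@81 -> ring=[81:NA]
Op 2: route key 0: smallest pos >= 0 is 81 -> NA
Op 3: route key 36: smallest pos >= 36 is 81 -> NA
Op 4: add NB@60 -> ring=[60:NB,81:NA]
Op 5: add NC@93 -> ring=[60:NB,81:NA,93:NC]
Op 6: route key 85: smallest pos >= 85 is 93 -> NC
Op 7: route key 38: smallest pos >= 38 is 60 -> NB
Op 8: add ND@70 -> ring=[60:NB,70:ND,81:NA,93:NC]

Answer: NA NA NC NB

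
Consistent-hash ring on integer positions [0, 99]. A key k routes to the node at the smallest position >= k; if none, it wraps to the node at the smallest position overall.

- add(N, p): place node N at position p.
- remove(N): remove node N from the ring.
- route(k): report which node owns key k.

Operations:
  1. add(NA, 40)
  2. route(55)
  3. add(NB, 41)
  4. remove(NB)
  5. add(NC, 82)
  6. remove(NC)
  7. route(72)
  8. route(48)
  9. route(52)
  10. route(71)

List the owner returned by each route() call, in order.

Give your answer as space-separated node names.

Answer: NA NA NA NA NA

Derivation:
Op 1: add NA@40 -> ring=[40:NA]
Op 2: route key 55: none >= 55, wrap to smallest pos 40 -> NA
Op 3: add NB@41 -> ring=[40:NA,41:NB]
Op 4: remove NB -> ring=[40:NA]
Op 5: add NC@82 -> ring=[40:NA,82:NC]
Op 6: remove NC -> ring=[40:NA]
Op 7: route key 72: none >= 72, wrap to smallest pos 40 -> NA
Op 8: route key 48: none >= 48, wrap to smallest pos 40 -> NA
Op 9: route key 52: none >= 52, wrap to smallest pos 40 -> NA
Op 10: route key 71: none >= 71, wrap to smallest pos 40 -> NA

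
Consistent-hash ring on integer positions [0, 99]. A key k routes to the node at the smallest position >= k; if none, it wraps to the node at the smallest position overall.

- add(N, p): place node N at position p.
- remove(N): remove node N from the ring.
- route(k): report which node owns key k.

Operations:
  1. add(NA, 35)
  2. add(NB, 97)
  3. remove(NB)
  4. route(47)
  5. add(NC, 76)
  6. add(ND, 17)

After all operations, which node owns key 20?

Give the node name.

Answer: NA

Derivation:
Op 1: add NA@35 -> ring=[35:NA]
Op 2: add NB@97 -> ring=[35:NA,97:NB]
Op 3: remove NB -> ring=[35:NA]
Op 4: route key 47: none >= 47, wrap to smallest pos 35 -> NA
Op 5: add NC@76 -> ring=[35:NA,76:NC]
Op 6: add ND@17 -> ring=[17:ND,35:NA,76:NC]
Final route key 20: smallest pos >= 20 is 35 -> NA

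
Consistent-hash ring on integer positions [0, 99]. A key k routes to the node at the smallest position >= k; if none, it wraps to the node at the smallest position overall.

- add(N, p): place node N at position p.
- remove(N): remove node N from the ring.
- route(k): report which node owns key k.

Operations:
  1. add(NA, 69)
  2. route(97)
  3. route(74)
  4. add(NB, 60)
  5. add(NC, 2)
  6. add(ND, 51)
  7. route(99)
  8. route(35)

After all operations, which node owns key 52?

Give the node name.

Answer: NB

Derivation:
Op 1: add NA@69 -> ring=[69:NA]
Op 2: route key 97: none >= 97, wrap to smallest pos 69 -> NA
Op 3: route key 74: none >= 74, wrap to smallest pos 69 -> NA
Op 4: add NB@60 -> ring=[60:NB,69:NA]
Op 5: add NC@2 -> ring=[2:NC,60:NB,69:NA]
Op 6: add ND@51 -> ring=[2:NC,51:ND,60:NB,69:NA]
Op 7: route key 99: none >= 99, wrap to smallest pos 2 -> NC
Op 8: route key 35: smallest pos >= 35 is 51 -> ND
Final route key 52: smallest pos >= 52 is 60 -> NB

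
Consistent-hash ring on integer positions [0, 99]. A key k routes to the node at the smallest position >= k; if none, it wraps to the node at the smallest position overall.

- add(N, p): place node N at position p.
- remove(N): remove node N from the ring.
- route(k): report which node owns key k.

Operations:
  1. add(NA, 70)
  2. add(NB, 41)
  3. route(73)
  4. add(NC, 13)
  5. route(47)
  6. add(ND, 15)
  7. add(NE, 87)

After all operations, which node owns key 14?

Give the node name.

Op 1: add NA@70 -> ring=[70:NA]
Op 2: add NB@41 -> ring=[41:NB,70:NA]
Op 3: route key 73: none >= 73, wrap to smallest pos 41 -> NB
Op 4: add NC@13 -> ring=[13:NC,41:NB,70:NA]
Op 5: route key 47: smallest pos >= 47 is 70 -> NA
Op 6: add ND@15 -> ring=[13:NC,15:ND,41:NB,70:NA]
Op 7: add NE@87 -> ring=[13:NC,15:ND,41:NB,70:NA,87:NE]
Final route key 14: smallest pos >= 14 is 15 -> ND

Answer: ND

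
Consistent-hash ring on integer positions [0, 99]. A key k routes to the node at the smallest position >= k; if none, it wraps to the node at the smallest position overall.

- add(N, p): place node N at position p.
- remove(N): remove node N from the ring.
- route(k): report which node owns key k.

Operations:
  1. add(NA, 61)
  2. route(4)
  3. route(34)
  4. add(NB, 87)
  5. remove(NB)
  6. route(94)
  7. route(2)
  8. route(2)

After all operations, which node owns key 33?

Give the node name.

Answer: NA

Derivation:
Op 1: add NA@61 -> ring=[61:NA]
Op 2: route key 4: smallest pos >= 4 is 61 -> NA
Op 3: route key 34: smallest pos >= 34 is 61 -> NA
Op 4: add NB@87 -> ring=[61:NA,87:NB]
Op 5: remove NB -> ring=[61:NA]
Op 6: route key 94: none >= 94, wrap to smallest pos 61 -> NA
Op 7: route key 2: smallest pos >= 2 is 61 -> NA
Op 8: route key 2: smallest pos >= 2 is 61 -> NA
Final route key 33: smallest pos >= 33 is 61 -> NA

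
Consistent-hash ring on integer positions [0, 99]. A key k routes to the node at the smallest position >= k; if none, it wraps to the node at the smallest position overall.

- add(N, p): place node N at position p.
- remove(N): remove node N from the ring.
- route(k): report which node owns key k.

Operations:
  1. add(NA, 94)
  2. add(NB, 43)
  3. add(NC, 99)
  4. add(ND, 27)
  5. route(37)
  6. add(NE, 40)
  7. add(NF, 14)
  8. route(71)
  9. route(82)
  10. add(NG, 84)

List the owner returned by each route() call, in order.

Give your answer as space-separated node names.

Answer: NB NA NA

Derivation:
Op 1: add NA@94 -> ring=[94:NA]
Op 2: add NB@43 -> ring=[43:NB,94:NA]
Op 3: add NC@99 -> ring=[43:NB,94:NA,99:NC]
Op 4: add ND@27 -> ring=[27:ND,43:NB,94:NA,99:NC]
Op 5: route key 37: smallest pos >= 37 is 43 -> NB
Op 6: add NE@40 -> ring=[27:ND,40:NE,43:NB,94:NA,99:NC]
Op 7: add NF@14 -> ring=[14:NF,27:ND,40:NE,43:NB,94:NA,99:NC]
Op 8: route key 71: smallest pos >= 71 is 94 -> NA
Op 9: route key 82: smallest pos >= 82 is 94 -> NA
Op 10: add NG@84 -> ring=[14:NF,27:ND,40:NE,43:NB,84:NG,94:NA,99:NC]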